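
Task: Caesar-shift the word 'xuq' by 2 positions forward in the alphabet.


Shift each letter by 2: x -> z, u -> w, q -> s. Result: 'zws'.

zws


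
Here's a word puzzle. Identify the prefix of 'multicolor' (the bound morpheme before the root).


The word 'multicolor' = 'multi' (prefix) + 'color' (root). The prefix is 'multi'.

multi


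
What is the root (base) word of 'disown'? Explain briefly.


Remove prefix 'dis' from 'disown' to get root 'own'.

own


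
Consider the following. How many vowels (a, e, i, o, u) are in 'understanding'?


Vowels in 'understanding': u, e, a, i = 4 vowels.

4


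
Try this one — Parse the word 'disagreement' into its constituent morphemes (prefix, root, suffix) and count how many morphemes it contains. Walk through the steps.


Step 1: Identify prefix: 'dis' (meaning: not/apart)
Step 2: Identify root: 'agree'
Step 3: Identify suffix(es): 'ment'
Decomposition: dis- (prefix: not/apart) + agree (root) + -ment (suffix: action/result)
Total morphemes: 3

3 morphemes (dis- (prefix: not/apart) + agree (root) + -ment (suffix: action/result))


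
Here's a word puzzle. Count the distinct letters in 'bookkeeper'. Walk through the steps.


Unique letters in 'bookkeeper': {b, e, k, o, p, r} = 6 distinct letters.

6


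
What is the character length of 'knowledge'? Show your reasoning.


Spell out 'knowledge' and number each letter: k(1), n(2), o(3), w(4), l(5), e(6), d(7), g(8), e(9). Total: 9 letters.

9


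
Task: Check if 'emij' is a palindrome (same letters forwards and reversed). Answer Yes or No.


Forward: 'emij'
Reversed: 'jime'
They differ.

No


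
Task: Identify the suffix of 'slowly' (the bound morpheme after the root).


The word 'slowly' = 'slow' (root) + '-ly' (suffix). The suffix is '-ly'.

ly


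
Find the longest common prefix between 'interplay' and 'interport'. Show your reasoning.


Compare from the start: 6 characters match: 'interp'. Mismatch at position 7: 'l' vs 'o'.

interp


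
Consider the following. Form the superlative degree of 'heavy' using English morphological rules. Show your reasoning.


Apply superlative formation (consonant + y: change y to i, add -est): 'heavy' -> 'heaviest'.

heaviest


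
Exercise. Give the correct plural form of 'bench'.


Apply rule: Add -es (sibilant/fricative ending). 'bench' becomes 'benches'.

benches


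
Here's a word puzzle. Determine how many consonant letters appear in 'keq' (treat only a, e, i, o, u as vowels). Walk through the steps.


Consonants in 'keq': k, q = 2 consonants.

2


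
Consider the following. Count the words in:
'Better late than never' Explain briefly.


Split into words: Better | late | than | never = 4 words.

4


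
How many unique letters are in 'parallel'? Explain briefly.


Unique letters in 'parallel': {a, e, l, p, r} = 5 distinct letters.

5


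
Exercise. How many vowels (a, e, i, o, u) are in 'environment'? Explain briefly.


Vowels in 'environment': e, i, o, e = 4 vowels.

4


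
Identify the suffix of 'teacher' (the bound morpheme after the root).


The word 'teacher' = 'teach' (root) + '-er' (suffix). The suffix is '-er'.

er


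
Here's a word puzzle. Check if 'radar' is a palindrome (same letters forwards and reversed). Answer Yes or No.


Forward: 'radar'
Reversed: 'radar'
They are identical.

Yes


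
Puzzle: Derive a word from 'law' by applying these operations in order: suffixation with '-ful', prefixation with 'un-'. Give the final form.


Step 1: Add suffix '-ful' to 'law' = 'lawful'
Step 2: Add prefix 'un-' to 'lawful' = 'unlawful'

unlawful


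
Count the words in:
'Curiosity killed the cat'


Split into words: Curiosity | killed | the | cat = 4 words.

4


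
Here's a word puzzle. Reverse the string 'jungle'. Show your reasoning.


Reverse 'jungle' character by character: 'elgnuj'.

elgnuj


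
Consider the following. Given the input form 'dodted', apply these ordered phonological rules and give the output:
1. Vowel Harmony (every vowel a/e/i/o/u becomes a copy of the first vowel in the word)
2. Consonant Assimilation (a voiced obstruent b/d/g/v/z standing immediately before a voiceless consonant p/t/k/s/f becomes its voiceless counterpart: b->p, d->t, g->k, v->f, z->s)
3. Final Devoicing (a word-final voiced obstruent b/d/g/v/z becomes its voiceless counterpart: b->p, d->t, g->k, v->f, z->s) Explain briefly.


Starting form: 'dodted'
Rule 1: Vowel Harmony: all vowels become 'o' (matching first vowel). 'dodted' -> 'dodtod'
Rule 2: Consonant Assimilation: voiced obstruent before voiceless consonant becomes voiceless ('dt' -> 'tt'). 'dodtod' -> 'dottod'
Rule 3: Final Devoicing: word-final voiced obstruent 'd' becomes voiceless 't'. 'dottod' -> 'dottot'
Final form: 'dottot'

dottot


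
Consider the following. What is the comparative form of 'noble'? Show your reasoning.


Apply comparative formation (ends in e: add -r): 'noble' -> 'nobler'.

nobler


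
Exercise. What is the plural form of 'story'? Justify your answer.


Apply rule: Change -y to -ies (consonant + y). 'story' becomes 'stories'.

stories


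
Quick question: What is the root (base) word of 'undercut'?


Remove prefix 'under' from 'undercut' to get root 'cut'.

cut


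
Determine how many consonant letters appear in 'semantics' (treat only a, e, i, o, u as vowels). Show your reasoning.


Consonants in 'semantics': s, m, n, t, c, s = 6 consonants.

6


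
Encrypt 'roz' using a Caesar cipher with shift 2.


Shift each letter by 2: r -> t, o -> q, z -> b. Result: 'tqb'.

tqb


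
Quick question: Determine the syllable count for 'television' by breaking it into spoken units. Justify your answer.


Break 'television' into syllables: tel-e-vi-sion -> tel | e | vi | sion = 4 syllables

4 syllables


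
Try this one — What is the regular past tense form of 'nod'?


Apply rule: Double final consonant and add -ed. 'nod' becomes 'nodded'.

nodded


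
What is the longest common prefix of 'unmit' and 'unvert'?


Compare from the start: 2 characters match: 'un'. Mismatch at position 3: 'm' vs 'v'.

un


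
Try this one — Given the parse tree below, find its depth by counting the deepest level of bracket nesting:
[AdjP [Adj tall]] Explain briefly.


Count bracket nesting levels:
'[' at pos 0: depth = 1
'[' at pos 6: depth = 2
Maximum depth reached: 2

2


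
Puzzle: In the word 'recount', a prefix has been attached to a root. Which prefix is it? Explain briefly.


The word 'recount' = 're' (prefix) + 'count' (root). The prefix is 're'.

re


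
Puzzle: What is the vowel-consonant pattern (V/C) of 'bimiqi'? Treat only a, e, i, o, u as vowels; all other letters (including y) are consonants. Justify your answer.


Letter mapping: b = C, i = V, m = C, i = V, q = C, i = V.

CVCVCV


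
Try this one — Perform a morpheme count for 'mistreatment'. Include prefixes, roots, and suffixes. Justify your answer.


Decomposition: mis- (prefix) + treat (root) + -ment (suffix) = 3 morpheme(s)

3 morphemes


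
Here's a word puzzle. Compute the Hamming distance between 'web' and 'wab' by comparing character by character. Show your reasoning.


Alignment:
Position 1: 'w' vs 'w' = match
Position 2: 'e' vs 'a' = DIFFER
Position 3: 'b' vs 'b' = match
Total differences: 1

1


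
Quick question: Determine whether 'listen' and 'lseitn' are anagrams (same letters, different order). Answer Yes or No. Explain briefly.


Sorted letters of 'listen': 'eilnst'
Sorted letters of 'lseitn': 'eilnst'
They match.

Yes


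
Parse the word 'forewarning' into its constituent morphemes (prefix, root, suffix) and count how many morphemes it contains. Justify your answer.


Step 1: Identify prefix: 'fore' (meaning: before/front)
Step 2: Identify root: 'warn'
Step 3: Identify suffix(es): 'ing'
Decomposition: fore- (prefix: before/front) + warn (root) + -ing (suffix: ongoing action)
Total morphemes: 3

3 morphemes (fore- (prefix: before/front) + warn (root) + -ing (suffix: ongoing action))


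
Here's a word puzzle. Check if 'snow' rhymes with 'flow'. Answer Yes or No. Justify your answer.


Rime (stressed vowel + following sounds) of 'snow': -ow = /oʊ/
Rime of 'flow': -ow = /oʊ/
/oʊ/ and /oʊ/ are the same ending sound, so the words rhyme.

Yes


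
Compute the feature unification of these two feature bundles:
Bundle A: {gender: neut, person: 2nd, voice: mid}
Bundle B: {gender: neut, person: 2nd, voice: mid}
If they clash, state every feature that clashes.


Compare features:
gender: A=neut vs B=neut -> unified: neut
person: A=2nd vs B=2nd -> unified: 2nd
voice: A=mid vs B=mid -> unified: mid
No clashes found.

Unified: {gender: neut, person: 2nd, voice: mid}


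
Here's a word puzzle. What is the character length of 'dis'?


Spell out 'dis' and number each letter: d(1), i(2), s(3). Total: 3 letters.

3


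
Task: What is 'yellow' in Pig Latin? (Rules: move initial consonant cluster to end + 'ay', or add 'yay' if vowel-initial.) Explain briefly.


'yellow': move consonant cluster 'y' to end and add 'ay': 'ellowyay'.

ellowyay


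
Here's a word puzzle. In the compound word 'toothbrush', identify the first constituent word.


Split 'toothbrush' into 'tooth' + 'brush'. The first part is 'tooth'.

tooth


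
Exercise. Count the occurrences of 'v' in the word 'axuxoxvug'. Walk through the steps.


Letter 'v' in 'axuxoxvug': found at position(s) 7 = 1 occurrence(s).

1


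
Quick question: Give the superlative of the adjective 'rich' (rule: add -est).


Apply superlative formation (add -est): 'rich' -> 'richest'.

richest


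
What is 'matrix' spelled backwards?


Reverse 'matrix' character by character: 'xirtam'.

xirtam


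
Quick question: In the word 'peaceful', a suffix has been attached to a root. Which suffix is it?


The word 'peaceful' = 'peace' (root) + '-ful' (suffix). The suffix is '-ful'.

ful


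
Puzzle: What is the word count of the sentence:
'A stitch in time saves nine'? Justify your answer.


Split into words: A | stitch | in | time | saves | nine = 6 words.

6


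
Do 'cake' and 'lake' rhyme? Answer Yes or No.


Rime (stressed vowel + following sounds) of 'cake': -ake = /eɪk/
Rime of 'lake': -ake = /eɪk/
/eɪk/ and /eɪk/ are the same ending sound, so the words rhyme.

Yes


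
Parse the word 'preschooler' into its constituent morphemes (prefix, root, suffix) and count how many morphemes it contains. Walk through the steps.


Step 1: Identify prefix: 'pre' (meaning: before)
Step 2: Identify root: 'school'
Step 3: Identify suffix(es): 'er'
Decomposition: pre- (prefix: before) + school (root) + -er (suffix: one who)
Total morphemes: 3

3 morphemes (pre- (prefix: before) + school (root) + -er (suffix: one who))


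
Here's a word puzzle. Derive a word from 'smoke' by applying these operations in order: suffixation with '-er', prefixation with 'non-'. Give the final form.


Step 1: Add suffix '-er' to 'smoke' = 'smoker'
Step 2: Add prefix 'non-' to 'smoker' = 'nonsmoker'

nonsmoker


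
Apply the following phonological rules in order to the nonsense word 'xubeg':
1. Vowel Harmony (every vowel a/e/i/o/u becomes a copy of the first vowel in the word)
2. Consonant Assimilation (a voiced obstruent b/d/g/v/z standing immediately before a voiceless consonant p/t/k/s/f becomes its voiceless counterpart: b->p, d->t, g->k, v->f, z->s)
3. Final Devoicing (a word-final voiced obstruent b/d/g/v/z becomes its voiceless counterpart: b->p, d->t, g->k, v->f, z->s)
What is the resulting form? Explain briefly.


Starting form: 'xubeg'
Rule 1: Vowel Harmony: all vowels become 'u' (matching first vowel). 'xubeg' -> 'xubug'
Rule 2: Consonant Assimilation: no voiced obstruent (b/d/g/v/z) stands immediately before a voiceless consonant (p/t/k/s/f). No change.
Rule 3: Final Devoicing: word-final voiced obstruent 'g' becomes voiceless 'k'. 'xubug' -> 'xubuk'
Final form: 'xubuk'

xubuk


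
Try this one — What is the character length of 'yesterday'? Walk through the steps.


Spell out 'yesterday' and number each letter: y(1), e(2), s(3), t(4), e(5), r(6), d(7), a(8), y(9). Total: 9 letters.

9


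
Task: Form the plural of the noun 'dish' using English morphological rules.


Apply rule: Add -es (sibilant/fricative ending). 'dish' becomes 'dishes'.

dishes


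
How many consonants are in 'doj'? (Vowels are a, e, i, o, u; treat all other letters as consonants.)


Consonants in 'doj': d, j = 2 consonants.

2


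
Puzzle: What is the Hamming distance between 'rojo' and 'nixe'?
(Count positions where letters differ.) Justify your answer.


Alignment:
Position 1: 'r' vs 'n' = DIFFER
Position 2: 'o' vs 'i' = DIFFER
Position 3: 'j' vs 'x' = DIFFER
Position 4: 'o' vs 'e' = DIFFER
Total differences: 4

4


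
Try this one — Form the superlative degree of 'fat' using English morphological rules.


Apply superlative formation (double final consonant, add -est): 'fat' -> 'fattest'.

fattest


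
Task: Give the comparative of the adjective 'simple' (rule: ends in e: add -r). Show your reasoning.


Apply comparative formation (ends in e: add -r): 'simple' -> 'simpler'.

simpler


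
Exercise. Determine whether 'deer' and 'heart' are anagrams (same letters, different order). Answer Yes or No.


Sorted letters of 'deer': 'deer'
Sorted letters of 'heart': 'aehrt'
They do not match.

No


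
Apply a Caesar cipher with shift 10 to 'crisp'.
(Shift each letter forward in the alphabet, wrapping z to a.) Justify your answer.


Shift each letter by 10: c -> m, r -> b, i -> s, s -> c, p -> z. Result: 'mbscz'.

mbscz


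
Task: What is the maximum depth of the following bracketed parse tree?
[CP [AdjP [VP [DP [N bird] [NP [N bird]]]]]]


Count bracket nesting levels:
'[' at pos 0: depth = 1
'[' at pos 4: depth = 2
'[' at pos 10: depth = 3
'[' at pos 14: depth = 4
'[' at pos 18: depth = 5
'[' at pos 27: depth = 5
'[' at pos 31: depth = 6
Maximum depth reached: 6

6


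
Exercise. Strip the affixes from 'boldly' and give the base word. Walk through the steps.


Remove suffix '-ly' from 'boldly' to get root 'bold'.

bold


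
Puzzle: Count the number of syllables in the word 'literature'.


Break 'literature' into syllables: lit-er-a-ture -> lit | er | a | ture = 4 syllables

4 syllables


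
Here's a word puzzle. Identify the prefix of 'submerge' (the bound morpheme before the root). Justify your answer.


The word 'submerge' = 'sub' (prefix) + 'merge' (root). The prefix is 'sub'.

sub


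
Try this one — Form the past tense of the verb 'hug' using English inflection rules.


Apply rule: Double final consonant and add -ed. 'hug' becomes 'hugged'.

hugged


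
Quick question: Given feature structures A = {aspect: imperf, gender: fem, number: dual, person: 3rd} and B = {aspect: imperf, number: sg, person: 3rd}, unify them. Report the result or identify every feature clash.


Compare features:
aspect: A=imperf vs B=imperf -> unified: imperf
gender: A=fem vs B=_ -> unified: fem
number: A=dual vs B=sg -> CLASH
person: A=3rd vs B=3rd -> unified: 3rd
Clash detected on feature 'number' (dual vs sg); unification fails.

CLASH on 'number' (dual vs sg)


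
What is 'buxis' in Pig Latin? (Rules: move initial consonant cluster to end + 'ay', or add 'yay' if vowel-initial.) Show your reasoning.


'buxis': move consonant cluster 'b' to end and add 'ay': 'uxisbay'.

uxisbay


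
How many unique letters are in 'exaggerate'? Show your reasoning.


Unique letters in 'exaggerate': {a, e, g, r, t, x} = 6 distinct letters.

6


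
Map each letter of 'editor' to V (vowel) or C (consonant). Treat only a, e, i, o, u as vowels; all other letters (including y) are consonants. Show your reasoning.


Letter mapping: e = V, d = C, i = V, t = C, o = V, r = C.

VCVCVC


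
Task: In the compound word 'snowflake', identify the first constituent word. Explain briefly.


Split 'snowflake' into 'snow' + 'flake'. The first part is 'snow'.

snow


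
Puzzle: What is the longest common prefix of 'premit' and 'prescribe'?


Compare from the start: 3 characters match: 'pre'. Mismatch at position 4: 'm' vs 's'.

pre


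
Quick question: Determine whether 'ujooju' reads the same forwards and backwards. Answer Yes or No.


Forward: 'ujooju'
Reversed: 'ujooju'
They are identical.

Yes


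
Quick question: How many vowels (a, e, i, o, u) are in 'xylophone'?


Vowels in 'xylophone': o, o, e = 3 vowels.

3


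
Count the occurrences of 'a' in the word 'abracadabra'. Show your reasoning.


Letter 'a' in 'abracadabra': found at position(s) 1, 4, 6, 8, 11 = 5 occurrence(s).

5


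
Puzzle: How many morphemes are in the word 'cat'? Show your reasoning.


Decomposition: cat (free morpheme) = 1 morpheme(s)

1 morphemes


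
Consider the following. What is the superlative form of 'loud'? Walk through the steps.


Apply superlative formation (add -est): 'loud' -> 'loudest'.

loudest


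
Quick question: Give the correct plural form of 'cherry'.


Apply rule: Change -y to -ies (consonant + y). 'cherry' becomes 'cherries'.

cherries


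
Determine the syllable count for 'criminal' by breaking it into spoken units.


Break 'criminal' into syllables: crim-i-nal -> crim | i | nal = 3 syllables

3 syllables


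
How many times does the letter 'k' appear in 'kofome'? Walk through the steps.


Letter 'k' in 'kofome': found at position(s) 1 = 1 occurrence(s).

1


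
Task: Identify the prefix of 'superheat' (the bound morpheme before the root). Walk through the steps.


The word 'superheat' = 'super' (prefix) + 'heat' (root). The prefix is 'super'.

super


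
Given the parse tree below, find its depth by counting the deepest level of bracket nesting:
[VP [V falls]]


Count bracket nesting levels:
'[' at pos 0: depth = 1
'[' at pos 4: depth = 2
Maximum depth reached: 2

2


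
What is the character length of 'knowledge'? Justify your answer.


Spell out 'knowledge' and number each letter: k(1), n(2), o(3), w(4), l(5), e(6), d(7), g(8), e(9). Total: 9 letters.

9


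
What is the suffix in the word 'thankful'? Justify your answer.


The word 'thankful' = 'thank' (root) + '-ful' (suffix). The suffix is '-ful'.

ful


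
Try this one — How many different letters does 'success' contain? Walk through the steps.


Unique letters in 'success': {c, e, s, u} = 4 distinct letters.

4


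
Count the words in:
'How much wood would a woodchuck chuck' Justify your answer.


Split into words: How | much | wood | would | a | woodchuck | chuck = 7 words.

7


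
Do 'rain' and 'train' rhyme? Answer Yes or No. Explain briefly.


Rime (stressed vowel + following sounds) of 'rain': -ain = /eɪn/
Rime of 'train': -ain = /eɪn/
/eɪn/ and /eɪn/ are the same ending sound, so the words rhyme.

Yes


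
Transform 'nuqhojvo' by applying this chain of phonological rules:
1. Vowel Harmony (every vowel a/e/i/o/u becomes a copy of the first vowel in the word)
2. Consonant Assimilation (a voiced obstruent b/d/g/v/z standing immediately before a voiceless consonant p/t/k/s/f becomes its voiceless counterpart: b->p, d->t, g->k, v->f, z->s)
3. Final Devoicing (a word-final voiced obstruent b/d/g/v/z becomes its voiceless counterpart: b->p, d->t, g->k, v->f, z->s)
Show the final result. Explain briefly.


Starting form: 'nuqhojvo'
Rule 1: Vowel Harmony: all vowels become 'u' (matching first vowel). 'nuqhojvo' -> 'nuqhujvu'
Rule 2: Consonant Assimilation: no voiced obstruent (b/d/g/v/z) stands immediately before a voiceless consonant (p/t/k/s/f). No change.
Rule 3: Final Devoicing: the word ends in the vowel 'u', not a consonant. No change.
Final form: 'nuqhujvu'

nuqhujvu


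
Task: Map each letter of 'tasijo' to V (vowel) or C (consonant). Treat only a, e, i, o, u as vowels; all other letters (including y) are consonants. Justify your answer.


Letter mapping: t = C, a = V, s = C, i = V, j = C, o = V.

CVCVCV


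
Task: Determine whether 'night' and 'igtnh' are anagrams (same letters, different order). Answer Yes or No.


Sorted letters of 'night': 'ghint'
Sorted letters of 'igtnh': 'ghint'
They match.

Yes


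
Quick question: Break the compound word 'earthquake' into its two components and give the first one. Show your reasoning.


Split 'earthquake' into 'earth' + 'quake'. The first part is 'earth'.

earth


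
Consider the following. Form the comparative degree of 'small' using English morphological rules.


Apply comparative formation (add -er): 'small' -> 'smaller'.

smaller


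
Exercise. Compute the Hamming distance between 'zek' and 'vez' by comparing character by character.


Alignment:
Position 1: 'z' vs 'v' = DIFFER
Position 2: 'e' vs 'e' = match
Position 3: 'k' vs 'z' = DIFFER
Total differences: 2

2


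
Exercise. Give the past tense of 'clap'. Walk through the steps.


Apply rule: Double final consonant and add -ed. 'clap' becomes 'clapped'.

clapped


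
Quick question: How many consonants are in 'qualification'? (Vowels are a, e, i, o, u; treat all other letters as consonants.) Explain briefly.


Consonants in 'qualification': q, l, f, c, t, n = 6 consonants.

6


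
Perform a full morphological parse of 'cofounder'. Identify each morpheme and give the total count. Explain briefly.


Step 1: Identify prefix: 'co' (meaning: together)
Step 2: Identify root: 'found'
Step 3: Identify suffix(es): 'er'
Decomposition: co- (prefix: together) + found (root) + -er (suffix: one who)
Total morphemes: 3

3 morphemes (co- (prefix: together) + found (root) + -er (suffix: one who))


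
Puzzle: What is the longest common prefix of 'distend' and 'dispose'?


Compare from the start: 3 characters match: 'dis'. Mismatch at position 4: 't' vs 'p'.

dis


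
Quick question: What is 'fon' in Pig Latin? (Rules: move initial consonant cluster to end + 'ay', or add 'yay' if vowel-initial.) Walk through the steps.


'fon': move consonant cluster 'f' to end and add 'ay': 'onfay'.

onfay


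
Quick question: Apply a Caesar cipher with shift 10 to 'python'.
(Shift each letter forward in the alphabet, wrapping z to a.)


Shift each letter by 10: p -> z, y -> i, t -> d, h -> r, o -> y, n -> x. Result: 'zidryx'.

zidryx


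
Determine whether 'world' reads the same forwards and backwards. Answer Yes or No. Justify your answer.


Forward: 'world'
Reversed: 'dlrow'
They differ.

No


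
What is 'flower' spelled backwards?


Reverse 'flower' character by character: 'rewolf'.

rewolf


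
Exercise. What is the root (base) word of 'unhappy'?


Remove prefix 'un' from 'unhappy' to get root 'happy'.

happy


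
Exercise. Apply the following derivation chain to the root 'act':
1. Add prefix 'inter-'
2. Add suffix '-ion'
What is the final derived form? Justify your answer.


Step 1: Add prefix 'inter-' to 'act' = 'interact'
Step 2: Add suffix '-ion' to 'interact' = 'interaction'

interaction


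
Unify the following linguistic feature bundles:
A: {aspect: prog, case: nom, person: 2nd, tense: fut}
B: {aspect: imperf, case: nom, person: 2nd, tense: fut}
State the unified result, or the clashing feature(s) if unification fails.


Compare features:
aspect: A=prog vs B=imperf -> CLASH
case: A=nom vs B=nom -> unified: nom
person: A=2nd vs B=2nd -> unified: 2nd
tense: A=fut vs B=fut -> unified: fut
Clash detected on feature 'aspect' (prog vs imperf); unification fails.

CLASH on 'aspect' (prog vs imperf)


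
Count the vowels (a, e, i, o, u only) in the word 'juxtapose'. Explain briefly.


Vowels in 'juxtapose': u, a, o, e = 4 vowels.

4


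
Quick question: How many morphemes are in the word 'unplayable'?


Decomposition: un- (prefix) + play (root) + -able (suffix) = 3 morpheme(s)

3 morphemes


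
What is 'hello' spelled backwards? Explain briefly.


Reverse 'hello' character by character: 'olleh'.

olleh


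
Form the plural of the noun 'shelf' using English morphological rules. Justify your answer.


Apply rule: Change -f to -ves. 'shelf' becomes 'shelves'.

shelves


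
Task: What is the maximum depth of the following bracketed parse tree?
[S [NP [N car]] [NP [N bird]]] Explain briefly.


Count bracket nesting levels:
'[' at pos 0: depth = 1
'[' at pos 3: depth = 2
'[' at pos 7: depth = 3
'[' at pos 16: depth = 2
'[' at pos 20: depth = 3
Maximum depth reached: 3

3


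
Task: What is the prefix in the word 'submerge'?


The word 'submerge' = 'sub' (prefix) + 'merge' (root). The prefix is 'sub'.

sub


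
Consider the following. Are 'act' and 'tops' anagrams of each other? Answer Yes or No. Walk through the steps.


Sorted letters of 'act': 'act'
Sorted letters of 'tops': 'opst'
They do not match.

No


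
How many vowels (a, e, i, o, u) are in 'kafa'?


Vowels in 'kafa': a, a = 2 vowels.

2


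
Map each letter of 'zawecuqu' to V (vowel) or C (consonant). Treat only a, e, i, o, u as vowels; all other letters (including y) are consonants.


Letter mapping: z = C, a = V, w = C, e = V, c = C, u = V, q = C, u = V.

CVCVCVCV


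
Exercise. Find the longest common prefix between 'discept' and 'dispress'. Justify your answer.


Compare from the start: 3 characters match: 'dis'. Mismatch at position 4: 'c' vs 'p'.

dis


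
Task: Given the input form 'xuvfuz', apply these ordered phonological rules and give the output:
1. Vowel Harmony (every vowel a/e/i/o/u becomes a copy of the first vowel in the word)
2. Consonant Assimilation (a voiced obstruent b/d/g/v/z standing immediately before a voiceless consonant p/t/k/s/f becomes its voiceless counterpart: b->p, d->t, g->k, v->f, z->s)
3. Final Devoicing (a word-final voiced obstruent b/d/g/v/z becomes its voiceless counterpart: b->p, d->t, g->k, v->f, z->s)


Starting form: 'xuvfuz'
Rule 1: Vowel Harmony: all vowels already match. No change.
Rule 2: Consonant Assimilation: voiced obstruent before voiceless consonant becomes voiceless ('vf' -> 'ff'). 'xuvfuz' -> 'xuffuz'
Rule 3: Final Devoicing: word-final voiced obstruent 'z' becomes voiceless 's'. 'xuffuz' -> 'xuffus'
Final form: 'xuffus'

xuffus


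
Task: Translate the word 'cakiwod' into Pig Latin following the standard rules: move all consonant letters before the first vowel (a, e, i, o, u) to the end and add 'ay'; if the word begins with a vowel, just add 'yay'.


'cakiwod': move consonant cluster 'c' to end and add 'ay': 'akiwodcay'.

akiwodcay


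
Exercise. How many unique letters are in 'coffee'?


Unique letters in 'coffee': {c, e, f, o} = 4 distinct letters.

4


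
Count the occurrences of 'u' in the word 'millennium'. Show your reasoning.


Letter 'u' in 'millennium': found at position(s) 9 = 1 occurrence(s).

1


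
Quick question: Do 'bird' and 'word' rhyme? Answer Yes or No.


Rime (stressed vowel + following sounds) of 'bird': -ird = /ɜːrd/
Rime of 'word': -ord = /ɜːrd/
/ɜːrd/ and /ɜːrd/ are the same ending sound, so the words rhyme.

Yes


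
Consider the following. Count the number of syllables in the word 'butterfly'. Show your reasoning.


Break 'butterfly' into syllables: but-ter-fly -> but | ter | fly = 3 syllables

3 syllables


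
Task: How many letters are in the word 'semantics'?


Spell out 'semantics' and number each letter: s(1), e(2), m(3), a(4), n(5), t(6), i(7), c(8), s(9). Total: 9 letters.

9


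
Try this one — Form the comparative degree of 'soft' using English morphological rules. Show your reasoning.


Apply comparative formation (add -er): 'soft' -> 'softer'.

softer


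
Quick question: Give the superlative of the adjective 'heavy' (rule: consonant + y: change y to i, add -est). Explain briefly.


Apply superlative formation (consonant + y: change y to i, add -est): 'heavy' -> 'heaviest'.

heaviest


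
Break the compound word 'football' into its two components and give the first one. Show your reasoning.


Split 'football' into 'foot' + 'ball'. The first part is 'foot'.

foot


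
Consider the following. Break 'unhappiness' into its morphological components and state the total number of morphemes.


Step 1: Identify prefix: 'un' (meaning: not/reverse)
Step 2: Identify root: 'happy'
Step 3: Identify suffix(es): 'ness'
Decomposition: un- (prefix: not/reverse) + happy (root) + -ness (suffix: state of)
Total morphemes: 3

3 morphemes (un- (prefix: not/reverse) + happy (root) + -ness (suffix: state of))


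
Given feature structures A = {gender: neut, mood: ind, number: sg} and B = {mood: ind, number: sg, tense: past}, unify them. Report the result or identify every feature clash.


Compare features:
gender: A=neut vs B=_ -> unified: neut
mood: A=ind vs B=ind -> unified: ind
number: A=sg vs B=sg -> unified: sg
tense: A=_ vs B=past -> unified: past
No clashes found.

Unified: {gender: neut, mood: ind, number: sg, tense: past}


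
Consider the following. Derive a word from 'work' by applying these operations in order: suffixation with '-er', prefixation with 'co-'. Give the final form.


Step 1: Add suffix '-er' to 'work' = 'worker'
Step 2: Add prefix 'co-' to 'worker' = 'coworker'

coworker


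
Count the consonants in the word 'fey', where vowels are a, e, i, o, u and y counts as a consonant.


Consonants in 'fey': f, y = 2 consonants.

2


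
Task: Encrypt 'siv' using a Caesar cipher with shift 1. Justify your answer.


Shift each letter by 1: s -> t, i -> j, v -> w. Result: 'tjw'.

tjw


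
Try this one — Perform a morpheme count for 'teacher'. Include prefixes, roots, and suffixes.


Decomposition: teach (root) + -er (suffix) = 2 morpheme(s)

2 morphemes


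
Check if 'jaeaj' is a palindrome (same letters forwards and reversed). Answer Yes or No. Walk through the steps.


Forward: 'jaeaj'
Reversed: 'jaeaj'
They are identical.

Yes


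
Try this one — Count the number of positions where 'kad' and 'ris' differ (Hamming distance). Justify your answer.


Alignment:
Position 1: 'k' vs 'r' = DIFFER
Position 2: 'a' vs 'i' = DIFFER
Position 3: 'd' vs 's' = DIFFER
Total differences: 3

3


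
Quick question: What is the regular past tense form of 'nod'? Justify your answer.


Apply rule: Double final consonant and add -ed. 'nod' becomes 'nodded'.

nodded


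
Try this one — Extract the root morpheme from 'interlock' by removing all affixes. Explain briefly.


Remove prefix 'inter' from 'interlock' to get root 'lock'.

lock


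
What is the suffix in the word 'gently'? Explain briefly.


The word 'gently' = 'gentle' (root) + '-ly' (suffix). The suffix is '-ly'.

ly


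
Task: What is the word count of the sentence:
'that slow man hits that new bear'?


Split into words: that | slow | man | hits | that | new | bear = 7 words.

7


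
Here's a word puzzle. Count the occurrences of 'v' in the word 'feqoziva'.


Letter 'v' in 'feqoziva': found at position(s) 7 = 1 occurrence(s).

1


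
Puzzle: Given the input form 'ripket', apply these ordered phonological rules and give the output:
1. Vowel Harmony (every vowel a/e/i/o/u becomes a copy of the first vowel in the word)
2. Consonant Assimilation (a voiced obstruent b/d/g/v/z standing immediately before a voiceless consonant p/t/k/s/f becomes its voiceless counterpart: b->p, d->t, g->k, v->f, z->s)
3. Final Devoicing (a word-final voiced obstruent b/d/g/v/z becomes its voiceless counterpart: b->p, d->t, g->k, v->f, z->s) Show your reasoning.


Starting form: 'ripket'
Rule 1: Vowel Harmony: all vowels become 'i' (matching first vowel). 'ripket' -> 'ripkit'
Rule 2: Consonant Assimilation: no voiced obstruent (b/d/g/v/z) stands immediately before a voiceless consonant (p/t/k/s/f). No change.
Rule 3: Final Devoicing: final consonant 't' is not one of the voiced obstruents b/d/g/v/z. No change.
Final form: 'ripkit'

ripkit


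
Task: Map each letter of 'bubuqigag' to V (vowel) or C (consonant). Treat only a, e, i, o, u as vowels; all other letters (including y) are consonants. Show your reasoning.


Letter mapping: b = C, u = V, b = C, u = V, q = C, i = V, g = C, a = V, g = C.

CVCVCVCVC


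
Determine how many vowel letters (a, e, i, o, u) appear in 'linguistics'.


Vowels in 'linguistics': i, u, i, i = 4 vowels.

4


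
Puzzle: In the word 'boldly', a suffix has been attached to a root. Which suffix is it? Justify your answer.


The word 'boldly' = 'bold' (root) + '-ly' (suffix). The suffix is '-ly'.

ly


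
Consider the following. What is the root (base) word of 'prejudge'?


Remove prefix 'pre' from 'prejudge' to get root 'judge'.

judge


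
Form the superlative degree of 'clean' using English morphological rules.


Apply superlative formation (add -est): 'clean' -> 'cleanest'.

cleanest


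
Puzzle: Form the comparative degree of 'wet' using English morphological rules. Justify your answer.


Apply comparative formation (double final consonant, add -er): 'wet' -> 'wetter'.

wetter


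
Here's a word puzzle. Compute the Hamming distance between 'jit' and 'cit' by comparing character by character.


Alignment:
Position 1: 'j' vs 'c' = DIFFER
Position 2: 'i' vs 'i' = match
Position 3: 't' vs 't' = match
Total differences: 1

1


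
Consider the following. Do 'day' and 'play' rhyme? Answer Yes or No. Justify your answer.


Rime (stressed vowel + following sounds) of 'day': -ay = /eɪ/
Rime of 'play': -ay = /eɪ/
/eɪ/ and /eɪ/ are the same ending sound, so the words rhyme.

Yes


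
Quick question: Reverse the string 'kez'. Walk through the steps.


Reverse 'kez' character by character: 'zek'.

zek


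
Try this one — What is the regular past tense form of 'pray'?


Apply rule: Add -ed. 'pray' becomes 'prayed'.

prayed


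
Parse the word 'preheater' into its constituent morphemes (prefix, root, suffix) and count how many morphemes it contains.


Step 1: Identify prefix: 'pre' (meaning: before)
Step 2: Identify root: 'heat'
Step 3: Identify suffix(es): 'er'
Decomposition: pre- (prefix: before) + heat (root) + -er (suffix: one who)
Total morphemes: 3

3 morphemes (pre- (prefix: before) + heat (root) + -er (suffix: one who))


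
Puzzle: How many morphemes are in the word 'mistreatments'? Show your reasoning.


Decomposition: mis- (prefix) + treat (root) + -ment (suffix) + -s (plural) = 4 morpheme(s)

4 morphemes


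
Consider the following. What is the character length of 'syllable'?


Spell out 'syllable' and number each letter: s(1), y(2), l(3), l(4), a(5), b(6), l(7), e(8). Total: 8 letters.

8


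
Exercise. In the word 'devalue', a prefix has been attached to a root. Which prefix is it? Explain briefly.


The word 'devalue' = 'de' (prefix) + 'value' (root). The prefix is 'de'.

de


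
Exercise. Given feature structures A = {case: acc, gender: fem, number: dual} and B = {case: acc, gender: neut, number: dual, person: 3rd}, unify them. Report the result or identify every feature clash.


Compare features:
case: A=acc vs B=acc -> unified: acc
gender: A=fem vs B=neut -> CLASH
number: A=dual vs B=dual -> unified: dual
person: A=_ vs B=3rd -> unified: 3rd
Clash detected on feature 'gender' (fem vs neut); unification fails.

CLASH on 'gender' (fem vs neut)


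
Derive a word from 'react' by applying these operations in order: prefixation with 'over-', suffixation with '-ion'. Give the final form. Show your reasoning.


Step 1: Add prefix 'over-' to 'react' = 'overreact'
Step 2: Add suffix '-ion' to 'overreact' = 'overreaction'

overreaction


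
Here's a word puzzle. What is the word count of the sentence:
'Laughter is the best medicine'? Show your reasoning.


Split into words: Laughter | is | the | best | medicine = 5 words.

5


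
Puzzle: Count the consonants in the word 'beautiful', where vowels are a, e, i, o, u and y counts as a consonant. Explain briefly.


Consonants in 'beautiful': b, t, f, l = 4 consonants.

4


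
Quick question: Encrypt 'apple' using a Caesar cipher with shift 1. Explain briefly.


Shift each letter by 1: a -> b, p -> q, p -> q, l -> m, e -> f. Result: 'bqqmf'.

bqqmf


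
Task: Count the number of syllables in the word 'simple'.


Break 'simple' into syllables: sim-ple -> sim | ple = 2 syllables

2 syllables


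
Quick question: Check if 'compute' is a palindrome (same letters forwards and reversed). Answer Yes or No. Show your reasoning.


Forward: 'compute'
Reversed: 'etupmoc'
They differ.

No


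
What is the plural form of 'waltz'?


Apply rule: Add -es (sibilant/fricative ending). 'waltz' becomes 'waltzes'.

waltzes


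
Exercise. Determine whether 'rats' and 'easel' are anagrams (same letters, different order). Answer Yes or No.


Sorted letters of 'rats': 'arst'
Sorted letters of 'easel': 'aeels'
They do not match.

No


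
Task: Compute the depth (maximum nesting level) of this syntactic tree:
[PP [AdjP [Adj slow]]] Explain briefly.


Count bracket nesting levels:
'[' at pos 0: depth = 1
'[' at pos 4: depth = 2
'[' at pos 10: depth = 3
Maximum depth reached: 3

3


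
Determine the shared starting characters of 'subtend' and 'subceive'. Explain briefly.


Compare from the start: 3 characters match: 'sub'. Mismatch at position 4: 't' vs 'c'.

sub


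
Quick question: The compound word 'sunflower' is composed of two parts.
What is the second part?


Split 'sunflower' into 'sun' + 'flower'. The second part is 'flower'.

flower


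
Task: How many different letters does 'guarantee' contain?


Unique letters in 'guarantee': {a, e, g, n, r, t, u} = 7 distinct letters.

7


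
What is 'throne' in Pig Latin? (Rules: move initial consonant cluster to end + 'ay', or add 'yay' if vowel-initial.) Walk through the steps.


'throne': move consonant cluster 'thr' to end and add 'ay': 'onethray'.

onethray


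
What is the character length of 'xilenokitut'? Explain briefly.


Spell out 'xilenokitut' and number each letter: x(1), i(2), l(3), e(4), n(5), o(6), k(7), i(8), t(9), u(10), t(11). Total: 11 letters.

11


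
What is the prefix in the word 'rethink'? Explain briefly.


The word 'rethink' = 're' (prefix) + 'think' (root). The prefix is 're'.

re


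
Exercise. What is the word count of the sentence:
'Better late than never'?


Split into words: Better | late | than | never = 4 words.

4


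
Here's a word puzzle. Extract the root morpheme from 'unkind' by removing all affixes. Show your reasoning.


Remove prefix 'un' from 'unkind' to get root 'kind'.

kind


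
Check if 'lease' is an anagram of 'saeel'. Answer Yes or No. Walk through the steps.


Sorted letters of 'lease': 'aeels'
Sorted letters of 'saeel': 'aeels'
They match.

Yes


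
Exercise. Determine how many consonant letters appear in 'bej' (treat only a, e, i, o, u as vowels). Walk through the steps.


Consonants in 'bej': b, j = 2 consonants.

2


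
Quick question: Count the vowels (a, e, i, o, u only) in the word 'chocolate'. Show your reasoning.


Vowels in 'chocolate': o, o, a, e = 4 vowels.

4


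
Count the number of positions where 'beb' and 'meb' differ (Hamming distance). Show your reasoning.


Alignment:
Position 1: 'b' vs 'm' = DIFFER
Position 2: 'e' vs 'e' = match
Position 3: 'b' vs 'b' = match
Total differences: 1

1


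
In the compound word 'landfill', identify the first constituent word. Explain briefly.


Split 'landfill' into 'land' + 'fill'. The first part is 'land'.

land


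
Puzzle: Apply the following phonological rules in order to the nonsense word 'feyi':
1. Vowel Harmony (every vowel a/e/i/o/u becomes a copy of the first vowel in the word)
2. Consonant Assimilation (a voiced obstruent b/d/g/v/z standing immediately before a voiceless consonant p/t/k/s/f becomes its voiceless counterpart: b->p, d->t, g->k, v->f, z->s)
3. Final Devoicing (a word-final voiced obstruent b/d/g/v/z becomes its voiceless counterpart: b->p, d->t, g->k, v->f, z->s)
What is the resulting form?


Starting form: 'feyi'
Rule 1: Vowel Harmony: all vowels become 'e' (matching first vowel). 'feyi' -> 'feye'
Rule 2: Consonant Assimilation: no voiced obstruent (b/d/g/v/z) stands immediately before a voiceless consonant (p/t/k/s/f). No change.
Rule 3: Final Devoicing: the word ends in the vowel 'e', not a consonant. No change.
Final form: 'feye'

feye
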